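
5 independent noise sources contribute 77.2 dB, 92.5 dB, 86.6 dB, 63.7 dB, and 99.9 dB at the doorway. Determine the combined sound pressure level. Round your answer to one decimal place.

For uncorrelated sources the intensities add, so convert each level to linear form, sum, and take 10·log₁₀ of the total.
Σ 10^(L/10) = 10^(77.2/10) + 10^(92.5/10) + 10^(86.6/10) + 10^(63.7/10) + 10^(99.9/10) = 1.206e+10.
L_total = 10·log₁₀(1.206e+10) = 100.81 dB.

100.8 dB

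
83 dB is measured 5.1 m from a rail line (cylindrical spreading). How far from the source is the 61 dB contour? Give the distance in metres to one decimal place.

The 22.0 dB drop corresponds to a distance ratio of 10^(22.0/10) for a line source.
r₂ = 5.1·10^((83−61)/10) = 5.1·10^(22.0/10) = 808.30 m.

808.3 m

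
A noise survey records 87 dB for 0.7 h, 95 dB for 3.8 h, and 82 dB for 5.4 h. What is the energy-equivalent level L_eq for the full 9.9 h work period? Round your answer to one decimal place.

91.3 dB

Weight each interval's intensity by its duration and average over T = 9.9 h:
Σ tᵢ·10^(Lᵢ/10) = 0.7·10^(87/10) + 3.8·10^(95/10) + 5.4·10^(82/10) = 1.322e+10.
L_eq = 10·log₁₀(1.322e+10/9.9) = 91.26 dB.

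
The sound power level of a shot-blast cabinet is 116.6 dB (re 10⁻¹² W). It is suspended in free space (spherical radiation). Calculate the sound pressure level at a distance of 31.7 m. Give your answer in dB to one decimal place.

Free-field spherical radiation: L_p = L_w − 10·log₁₀(4π·r²), r = 31.7 m.
4π·r² = 1.263e+04 m², 10·log₁₀ of that is 41.013 dB.
L_p = 116.6 − 41.013 = 75.59 dB.

75.6 dB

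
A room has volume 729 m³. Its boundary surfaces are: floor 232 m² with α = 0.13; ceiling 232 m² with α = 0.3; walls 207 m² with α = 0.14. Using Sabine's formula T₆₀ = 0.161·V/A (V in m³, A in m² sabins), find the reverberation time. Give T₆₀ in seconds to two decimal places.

0.91 s

A = Σ Sᵢαᵢ = 232·0.13 + 232·0.3 + 207·0.14 = 128.74 m².
T₆₀ = 0.161 × 729 / 128.74 = 0.912 s.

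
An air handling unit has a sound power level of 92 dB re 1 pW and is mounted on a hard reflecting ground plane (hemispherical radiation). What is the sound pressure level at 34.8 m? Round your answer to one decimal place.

L_p = L_w − 10·log₁₀(2π·r²) with r = 34.8 m.
2π·r² = 7609 m², 10·log₁₀ of that is 38.813 dB.
L_p = 92 − 38.813 = 53.19 dB.

53.2 dB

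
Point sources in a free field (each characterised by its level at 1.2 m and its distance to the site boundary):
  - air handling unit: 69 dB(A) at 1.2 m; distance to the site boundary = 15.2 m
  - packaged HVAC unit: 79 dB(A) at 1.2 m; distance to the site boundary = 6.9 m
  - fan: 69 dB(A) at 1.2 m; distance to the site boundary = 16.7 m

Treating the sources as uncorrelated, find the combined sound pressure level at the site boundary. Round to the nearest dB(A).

First find each source's level at the receiver (point-source: −20·log₁₀(r/r_ref)), then combine on an intensity basis.
air handling unit: 69 − 20·log₁₀(15.2/1.2) = 69 − 22.05 = 46.95 dB(A).
packaged HVAC unit: 79 − 20·log₁₀(6.9/1.2) = 79 − 15.19 = 63.81 dB(A).
fan: 69 − 20·log₁₀(16.7/1.2) = 69 − 22.87 = 46.13 dB(A).
Σ 10^(L/10) = 2.493e+06 → L_total = 10·log₁₀(2.493e+06) = 63.97 dB(A).

64 dB(A)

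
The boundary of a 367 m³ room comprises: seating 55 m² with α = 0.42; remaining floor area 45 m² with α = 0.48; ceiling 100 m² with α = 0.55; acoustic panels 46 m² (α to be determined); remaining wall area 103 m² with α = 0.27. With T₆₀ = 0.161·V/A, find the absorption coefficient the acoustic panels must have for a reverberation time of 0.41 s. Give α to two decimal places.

0.36

A = 0.161·V/T₆₀ = 0.161·367/0.41 = 144.11 m² sabins.
Absorption from the other surfaces = 55·0.42 + 45·0.48 + 100·0.55 + 103·0.27 = 127.51 m², so the acoustic panels must supply 16.60 m² over 46 m².
α = 16.60/46 = 0.361.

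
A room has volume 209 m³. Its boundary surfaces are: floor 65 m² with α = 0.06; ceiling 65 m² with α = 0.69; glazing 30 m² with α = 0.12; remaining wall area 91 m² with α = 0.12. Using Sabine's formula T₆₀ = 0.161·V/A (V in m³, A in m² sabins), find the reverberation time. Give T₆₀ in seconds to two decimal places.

0.53 s

Total absorption A = 65·0.06 + 65·0.69 + 30·0.12 + 91·0.12 = 63.27 m² sabins.
T₆₀ = 0.161 × 209 / 63.27 = 0.532 s.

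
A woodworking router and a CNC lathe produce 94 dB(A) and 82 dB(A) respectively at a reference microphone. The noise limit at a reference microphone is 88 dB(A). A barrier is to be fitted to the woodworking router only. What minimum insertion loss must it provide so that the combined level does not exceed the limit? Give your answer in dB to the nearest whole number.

Everything except the woodworking router sums to 10^(82/10) = 1.585e+08 in linear terms, 82.00 dB(A).
The limit corresponds to 10^(88/10) = 6.310e+08; subtracting the fixed part leaves 4.725e+08 for the woodworking router, i.e. 86.74 dB(A).
Required insertion loss = 94 − 86.74 = 7.26 dB.

7 dB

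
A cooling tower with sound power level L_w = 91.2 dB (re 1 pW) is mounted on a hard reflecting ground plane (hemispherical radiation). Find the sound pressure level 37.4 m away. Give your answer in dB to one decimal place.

L_p = L_w − 10·log₁₀(2π·r²) with r = 37.4 m.
2π·r² = 8789 m², 10·log₁₀ of that is 39.439 dB.
L_p = 91.2 − 39.439 = 51.76 dB.

51.8 dB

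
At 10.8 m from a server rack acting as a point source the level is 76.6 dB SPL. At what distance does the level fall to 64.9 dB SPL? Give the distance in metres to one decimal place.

41.5 m

For a point source L₁ − L₂ = 20·log₁₀(r₂/r₁), so r₂ = r₁·10^((L₁−L₂)/20).
r₂ = 10.8·10^((76.6−64.9)/20) = 10.8·10^(11.7/20) = 41.54 m.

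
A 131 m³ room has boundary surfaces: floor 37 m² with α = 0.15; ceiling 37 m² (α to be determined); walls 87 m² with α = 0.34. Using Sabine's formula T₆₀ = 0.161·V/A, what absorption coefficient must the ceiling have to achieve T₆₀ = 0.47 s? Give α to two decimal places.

From T₆₀ = 0.161·V/A, the target T₆₀ = 0.47 s needs A = 0.161·131/0.47 = 44.87 m².
Absorption from the other surfaces = 37·0.15 + 87·0.34 = 35.13 m², so the ceiling must supply 9.74 m² over 37 m².
α = 9.74/37 = 0.263.

0.26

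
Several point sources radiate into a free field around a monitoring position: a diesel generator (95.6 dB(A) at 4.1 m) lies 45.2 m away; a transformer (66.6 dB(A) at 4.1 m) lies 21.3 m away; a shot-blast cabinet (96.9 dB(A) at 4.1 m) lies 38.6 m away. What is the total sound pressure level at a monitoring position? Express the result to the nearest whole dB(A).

79 dB(A)

First find each source's level at the receiver (point-source: −20·log₁₀(r/r_ref)), then combine on an intensity basis.
diesel generator: 95.6 − 20·log₁₀(45.2/4.1) = 95.6 − 20.85 = 74.75 dB(A).
transformer: 66.6 − 20·log₁₀(21.3/4.1) = 66.6 − 14.31 = 52.29 dB(A).
shot-blast cabinet: 96.9 − 20·log₁₀(38.6/4.1) = 96.9 − 19.48 = 77.42 dB(A).
Σ 10^(L/10) = 8.530e+07 → L_total = 10·log₁₀(8.530e+07) = 79.31 dB(A).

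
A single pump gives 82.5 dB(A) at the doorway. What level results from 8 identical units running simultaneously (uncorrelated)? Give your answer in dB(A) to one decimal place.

91.5 dB(A)

N identical incoherent sources raise the level by 10·log₁₀ N.
L_total = 82.5 + 10·log₁₀(8) = 82.5 + 9.031 = 91.53 dB(A).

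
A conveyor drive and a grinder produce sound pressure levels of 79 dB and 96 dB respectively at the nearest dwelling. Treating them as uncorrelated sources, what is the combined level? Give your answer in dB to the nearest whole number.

For uncorrelated sources the intensities add, so convert each level to linear form, sum, and take 10·log₁₀ of the total.
Σ 10^(L/10) = 10^(79/10) + 10^(96/10) = 4.061e+09.
L_total = 10·log₁₀(4.061e+09) = 96.09 dB.

96 dB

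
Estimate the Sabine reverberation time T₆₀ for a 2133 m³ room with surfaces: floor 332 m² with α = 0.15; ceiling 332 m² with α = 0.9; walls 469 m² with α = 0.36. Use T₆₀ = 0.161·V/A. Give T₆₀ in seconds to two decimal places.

0.66 s

Summing Sᵢαᵢ: 332·0.15 + 332·0.9 + 469·0.36 = 517.44 m².
T₆₀ = 0.161 × 2133 / 517.44 = 0.664 s.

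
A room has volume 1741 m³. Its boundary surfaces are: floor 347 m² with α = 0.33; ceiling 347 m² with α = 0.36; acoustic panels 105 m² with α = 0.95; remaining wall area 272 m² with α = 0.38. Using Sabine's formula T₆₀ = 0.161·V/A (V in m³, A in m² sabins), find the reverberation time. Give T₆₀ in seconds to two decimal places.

0.63 s

A = Σ Sᵢαᵢ = 347·0.33 + 347·0.36 + 105·0.95 + 272·0.38 = 442.54 m².
T₆₀ = 0.161 × 1741 / 442.54 = 0.633 s.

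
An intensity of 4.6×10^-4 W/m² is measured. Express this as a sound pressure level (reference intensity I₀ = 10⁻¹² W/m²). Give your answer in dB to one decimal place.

L = 10·log₁₀(I/I₀) = 10·log₁₀(4.6×10^-4/10⁻¹²) = 10·log₁₀(4.6×10^8).
L = 10·(0.6628 + 8) = 86.63 dB.

86.6 dB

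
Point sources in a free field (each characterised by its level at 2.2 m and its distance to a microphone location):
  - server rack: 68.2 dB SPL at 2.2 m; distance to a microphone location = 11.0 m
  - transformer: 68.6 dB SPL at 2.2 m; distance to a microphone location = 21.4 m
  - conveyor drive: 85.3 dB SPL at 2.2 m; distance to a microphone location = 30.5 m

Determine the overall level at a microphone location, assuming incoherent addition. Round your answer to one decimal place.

Apply inverse-square spreading to bring every level to the receiver, then sum 10^(L/10).
server rack: 68.2 − 20·log₁₀(11.0/2.2) = 68.2 − 13.98 = 54.22 dB SPL.
transformer: 68.6 − 20·log₁₀(21.4/2.2) = 68.6 − 19.76 = 48.84 dB SPL.
conveyor drive: 85.3 − 20·log₁₀(30.5/2.2) = 85.3 − 22.84 = 62.46 dB SPL.
Σ 10^(L/10) = 2.104e+06 → L_total = 10·log₁₀(2.104e+06) = 63.23 dB SPL.

63.2 dB SPL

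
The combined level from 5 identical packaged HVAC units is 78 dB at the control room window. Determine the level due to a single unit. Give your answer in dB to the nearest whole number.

5 equal contributions raise the level by 10·log₁₀ 5 = 6.990 dB, so each unit alone gives 78 − 6.990.

71 dB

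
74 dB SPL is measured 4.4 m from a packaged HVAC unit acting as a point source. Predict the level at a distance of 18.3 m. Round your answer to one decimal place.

61.6 dB SPL

Point-source attenuation: ΔL = 20·log₁₀(r₂/r₁) = 20·log₁₀(18.3/4.4) = 12.380 dB.
L₂ = 74 − 20·log₁₀(18.3/4.4) = 74 − 12.380 = 61.62 dB SPL.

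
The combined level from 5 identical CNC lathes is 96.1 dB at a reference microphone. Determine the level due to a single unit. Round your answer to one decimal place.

For N identical incoherent sources L_total = L₁ + 10·log₁₀ N, so L₁ = 96.1 − 10·log₁₀(5) = 96.1 − 6.990.

89.1 dB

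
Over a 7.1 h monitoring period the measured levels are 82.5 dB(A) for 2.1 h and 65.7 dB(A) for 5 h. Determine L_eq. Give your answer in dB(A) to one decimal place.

77.4 dB(A)

L_eq = 10·log₁₀[(1/T)·Σ tᵢ·10^(Lᵢ/10)] with T = 7.1 h.
Σ tᵢ·10^(Lᵢ/10) = 2.1·10^(82.5/10) + 5·10^(65.7/10) = 3.920e+08.
L_eq = 10·log₁₀(3.920e+08/7.1) = 77.42 dB(A).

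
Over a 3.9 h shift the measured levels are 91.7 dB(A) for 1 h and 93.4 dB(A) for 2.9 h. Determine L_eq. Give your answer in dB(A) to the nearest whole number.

Weight each interval's intensity by its duration and average over T = 3.9 h:
Σ tᵢ·10^(Lᵢ/10) = 1·10^(91.7/10) + 2.9·10^(93.4/10) = 7.824e+09.
L_eq = 10·log₁₀(7.824e+09/3.9) = 93.02 dB(A).

93 dB(A)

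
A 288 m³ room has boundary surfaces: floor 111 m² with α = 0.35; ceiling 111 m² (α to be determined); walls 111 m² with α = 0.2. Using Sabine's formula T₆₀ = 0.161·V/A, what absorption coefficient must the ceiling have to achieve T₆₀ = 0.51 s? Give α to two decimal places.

A = 0.161·V/T₆₀ = 0.161·288/0.51 = 90.92 m² sabins.
Absorption from the other surfaces = 111·0.35 + 111·0.2 = 61.05 m², so the ceiling must supply 29.87 m² over 111 m².
α = 29.87/111 = 0.269.

0.27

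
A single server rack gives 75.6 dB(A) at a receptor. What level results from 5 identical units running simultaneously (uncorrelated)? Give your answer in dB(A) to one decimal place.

N identical incoherent sources raise the level by 10·log₁₀ N.
L_total = 75.6 + 10·log₁₀(5) = 75.6 + 6.990 = 82.59 dB(A).

82.6 dB(A)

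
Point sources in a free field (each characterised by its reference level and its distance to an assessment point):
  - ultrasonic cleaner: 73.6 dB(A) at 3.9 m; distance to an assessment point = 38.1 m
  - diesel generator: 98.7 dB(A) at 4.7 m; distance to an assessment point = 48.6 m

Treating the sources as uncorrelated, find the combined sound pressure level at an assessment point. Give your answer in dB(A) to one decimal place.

78.4 dB(A)

Apply inverse-square spreading to bring every level to the receiver, then sum 10^(L/10).
ultrasonic cleaner: 73.6 − 20·log₁₀(38.1/3.9) = 73.6 − 19.80 = 53.80 dB(A).
diesel generator: 98.7 − 20·log₁₀(48.6/4.7) = 98.7 − 20.29 = 78.41 dB(A).
Σ 10^(L/10) = 6.957e+07 → L_total = 10·log₁₀(6.957e+07) = 78.42 dB(A).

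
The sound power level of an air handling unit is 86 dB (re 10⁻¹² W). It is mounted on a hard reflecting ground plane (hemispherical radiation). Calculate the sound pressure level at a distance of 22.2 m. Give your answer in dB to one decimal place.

L_p = L_w − 10·log₁₀(2π·r²) with r = 22.2 m.
2π·r² = 3097 m², 10·log₁₀ of that is 34.909 dB.
L_p = 86 − 34.909 = 51.09 dB.

51.1 dB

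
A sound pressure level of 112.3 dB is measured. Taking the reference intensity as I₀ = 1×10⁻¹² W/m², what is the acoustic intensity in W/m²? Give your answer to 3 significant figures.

0.170 W/m²

L = 10·log₁₀(I/I₀) ⇒ I = I₀·10^(L/10) = 10⁻¹² × 10^11.23.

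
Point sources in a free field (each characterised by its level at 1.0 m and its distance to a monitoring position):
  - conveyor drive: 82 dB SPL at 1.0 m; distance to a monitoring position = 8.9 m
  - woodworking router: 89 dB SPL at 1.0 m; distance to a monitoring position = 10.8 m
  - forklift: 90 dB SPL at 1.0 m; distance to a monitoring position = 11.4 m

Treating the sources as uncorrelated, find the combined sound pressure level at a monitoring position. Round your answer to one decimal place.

First find each source's level at the receiver (point-source: −20·log₁₀(r/r_ref)), then combine on an intensity basis.
conveyor drive: 82 − 20·log₁₀(8.9/1.0) = 82 − 18.99 = 63.01 dB SPL.
woodworking router: 89 − 20·log₁₀(10.8/1.0) = 89 − 20.67 = 68.33 dB SPL.
forklift: 90 − 20·log₁₀(11.4/1.0) = 90 − 21.14 = 68.86 dB SPL.
Σ 10^(L/10) = 1.651e+07 → L_total = 10·log₁₀(1.651e+07) = 72.18 dB SPL.

72.2 dB SPL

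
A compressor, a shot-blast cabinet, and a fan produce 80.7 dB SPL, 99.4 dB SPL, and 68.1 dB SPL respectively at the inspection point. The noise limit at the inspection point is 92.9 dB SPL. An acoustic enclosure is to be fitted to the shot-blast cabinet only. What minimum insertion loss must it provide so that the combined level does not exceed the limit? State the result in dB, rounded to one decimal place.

The untreated sources together contribute 10^(80.7/10) + 10^(68.1/10) = 1.239e+08, i.e. 80.93 dB SPL.
To meet 92.9 dB SPL overall, the treated shot-blast cabinet may contribute at most 10^(92.9/10) − 1.239e+08 = 1.826e+09, i.e. 92.61 dB SPL.
So the shot-blast cabinet must be reduced from 99.4 to 92.61 dB SPL: IL = 6.79 dB.

6.8 dB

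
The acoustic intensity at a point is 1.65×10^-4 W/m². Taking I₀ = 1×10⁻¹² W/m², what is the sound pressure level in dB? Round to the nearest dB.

L = 10·log₁₀(I/I₀) = 10·log₁₀(1.65×10^-4/10⁻¹²) = 10·log₁₀(1.65×10^8).
L = 10·(0.2175 + 8) = 82.17 dB.

82 dB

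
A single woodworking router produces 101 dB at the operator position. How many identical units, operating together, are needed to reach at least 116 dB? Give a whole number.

32

N identical sources give L₁ + 10·log₁₀ N, so require 10·log₁₀ N ≥ 116 − 101 = 15.0 dB.
N ≥ 10^(15.0/10) = 31.623, so N = 32.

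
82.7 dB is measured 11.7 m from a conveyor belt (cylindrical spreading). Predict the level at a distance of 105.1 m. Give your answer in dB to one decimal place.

For a line source, L₂ = L₁ − 10·log₁₀(r₂/r₁).
L₂ = 82.7 − 10·log₁₀(105.1/11.7) = 82.7 − 9.534 = 73.17 dB.

73.2 dB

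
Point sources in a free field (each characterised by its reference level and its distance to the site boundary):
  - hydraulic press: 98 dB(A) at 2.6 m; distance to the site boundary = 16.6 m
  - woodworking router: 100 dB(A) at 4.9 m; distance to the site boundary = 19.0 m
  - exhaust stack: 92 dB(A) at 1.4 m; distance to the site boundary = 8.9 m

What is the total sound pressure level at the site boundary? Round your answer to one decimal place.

89.3 dB(A)

First find each source's level at the receiver (point-source: −20·log₁₀(r/r_ref)), then combine on an intensity basis.
hydraulic press: 98 − 20·log₁₀(16.6/2.6) = 98 − 16.10 = 81.90 dB(A).
woodworking router: 100 − 20·log₁₀(19.0/4.9) = 100 − 11.77 = 88.23 dB(A).
exhaust stack: 92 − 20·log₁₀(8.9/1.4) = 92 − 16.07 = 75.93 dB(A).
Σ 10^(L/10) = 8.591e+08 → L_total = 10·log₁₀(8.591e+08) = 89.34 dB(A).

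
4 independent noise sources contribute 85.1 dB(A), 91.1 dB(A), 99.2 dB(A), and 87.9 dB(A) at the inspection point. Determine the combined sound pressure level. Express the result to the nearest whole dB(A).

For uncorrelated sources the intensities add, so convert each level to linear form, sum, and take 10·log₁₀ of the total.
Σ 10^(L/10) = 10^(85.1/10) + 10^(91.1/10) + 10^(99.2/10) + 10^(87.9/10) = 1.055e+10.
L_total = 10·log₁₀(1.055e+10) = 100.23 dB(A).

100 dB(A)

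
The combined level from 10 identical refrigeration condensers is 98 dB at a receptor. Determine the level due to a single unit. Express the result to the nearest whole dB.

For N identical incoherent sources L_total = L₁ + 10·log₁₀ N, so L₁ = 98 − 10·log₁₀(10) = 98 − 10.000.

88 dB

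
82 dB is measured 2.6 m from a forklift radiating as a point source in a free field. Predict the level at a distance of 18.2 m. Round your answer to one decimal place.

For a point source, L₂ = L₁ − 20·log₁₀(r₂/r₁).
L₂ = 82 − 20·log₁₀(18.2/2.6) = 82 − 16.902 = 65.10 dB.

65.1 dB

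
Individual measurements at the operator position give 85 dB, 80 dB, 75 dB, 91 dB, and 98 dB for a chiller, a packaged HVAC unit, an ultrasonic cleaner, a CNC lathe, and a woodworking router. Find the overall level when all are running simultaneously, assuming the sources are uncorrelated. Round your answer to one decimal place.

For uncorrelated sources the intensities add, so convert each level to linear form, sum, and take 10·log₁₀ of the total.
Σ 10^(L/10) = 10^(85/10) + 10^(80/10) + 10^(75/10) + 10^(91/10) + 10^(98/10) = 8.016e+09.
L_total = 10·log₁₀(8.016e+09) = 99.04 dB.

99.0 dB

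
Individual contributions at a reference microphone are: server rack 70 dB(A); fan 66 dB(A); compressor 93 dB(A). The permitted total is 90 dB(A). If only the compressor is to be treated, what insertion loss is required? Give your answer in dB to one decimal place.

Everything except the compressor sums to 10^(70/10) + 10^(66/10) = 1.398e+07 in linear terms, 71.46 dB(A).
To meet 90 dB(A) overall, the treated compressor may contribute at most 10^(90/10) − 1.398e+07 = 9.860e+08, i.e. 89.94 dB(A).
Required insertion loss = 93 − 89.94 = 3.06 dB.

3.1 dB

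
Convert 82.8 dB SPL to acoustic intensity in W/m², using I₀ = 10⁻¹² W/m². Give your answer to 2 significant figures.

I/I₀ = 10^(82.8/10) = 1.905e+08, so I = 1.905e+08 × 10⁻¹² W/m².

0.00019 W/m²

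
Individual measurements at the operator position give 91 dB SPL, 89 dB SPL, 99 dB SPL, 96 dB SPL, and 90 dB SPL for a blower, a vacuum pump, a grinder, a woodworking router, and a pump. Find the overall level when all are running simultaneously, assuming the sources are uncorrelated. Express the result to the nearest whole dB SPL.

102 dB SPL

For uncorrelated sources the intensities add, so convert each level to linear form, sum, and take 10·log₁₀ of the total.
Σ 10^(L/10) = 10^(91/10) + 10^(89/10) + 10^(99/10) + 10^(96/10) + 10^(90/10) = 1.498e+10.
L_total = 10·log₁₀(1.498e+10) = 101.75 dB SPL.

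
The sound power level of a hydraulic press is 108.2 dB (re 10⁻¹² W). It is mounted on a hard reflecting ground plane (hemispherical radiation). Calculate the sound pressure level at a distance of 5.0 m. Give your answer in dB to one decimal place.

The power spreads over a hemisphere of area 2π·r², so L_p = L_w − 10·log₁₀(2π·r²).
2π·r² = 157.1 m², 10·log₁₀ of that is 21.961 dB.
L_p = 108.2 − 21.961 = 86.24 dB.

86.2 dB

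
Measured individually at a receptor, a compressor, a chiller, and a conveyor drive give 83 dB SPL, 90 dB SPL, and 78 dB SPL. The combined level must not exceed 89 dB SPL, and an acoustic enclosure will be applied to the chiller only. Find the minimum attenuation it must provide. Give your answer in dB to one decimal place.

The untreated sources together contribute 10^(83/10) + 10^(78/10) = 2.626e+08, i.e. 84.19 dB SPL.
To meet 89 dB SPL overall, the treated chiller may contribute at most 10^(89/10) − 2.626e+08 = 5.317e+08, i.e. 87.26 dB SPL.
So the chiller must be reduced from 90 to 87.26 dB SPL: IL = 2.74 dB.

2.7 dB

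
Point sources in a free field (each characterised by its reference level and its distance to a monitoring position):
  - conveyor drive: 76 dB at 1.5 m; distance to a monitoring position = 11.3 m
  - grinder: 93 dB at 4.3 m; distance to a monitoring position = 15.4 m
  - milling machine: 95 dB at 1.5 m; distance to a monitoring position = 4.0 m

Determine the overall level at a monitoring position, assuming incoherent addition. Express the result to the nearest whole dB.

Apply inverse-square spreading to bring every level to the receiver, then sum 10^(L/10).
conveyor drive: 76 − 20·log₁₀(11.3/1.5) = 76 − 17.54 = 58.46 dB.
grinder: 93 − 20·log₁₀(15.4/4.3) = 93 − 11.08 = 81.92 dB.
milling machine: 95 − 20·log₁₀(4.0/1.5) = 95 − 8.52 = 86.48 dB.
Σ 10^(L/10) = 6.010e+08 → L_total = 10·log₁₀(6.010e+08) = 87.79 dB.

88 dB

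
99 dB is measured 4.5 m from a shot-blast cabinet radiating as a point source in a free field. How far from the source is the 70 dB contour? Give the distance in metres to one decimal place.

Point-source spreading drops the level by 20·log₁₀(r₂/r₁); inverting, r₂/r₁ = 10^(ΔL/20).
r₂ = 4.5·10^((99−70)/20) = 4.5·10^(29.0/20) = 126.83 m.

126.8 m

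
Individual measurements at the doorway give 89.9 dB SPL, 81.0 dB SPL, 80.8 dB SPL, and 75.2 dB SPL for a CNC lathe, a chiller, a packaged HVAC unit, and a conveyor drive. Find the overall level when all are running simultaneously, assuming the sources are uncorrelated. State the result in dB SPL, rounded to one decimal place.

For uncorrelated sources the intensities add, so convert each level to linear form, sum, and take 10·log₁₀ of the total.
Σ 10^(L/10) = 10^(89.9/10) + 10^(81.0/10) + 10^(80.8/10) + 10^(75.2/10) = 1.256e+09.
L_total = 10·log₁₀(1.256e+09) = 90.99 dB SPL.

91.0 dB SPL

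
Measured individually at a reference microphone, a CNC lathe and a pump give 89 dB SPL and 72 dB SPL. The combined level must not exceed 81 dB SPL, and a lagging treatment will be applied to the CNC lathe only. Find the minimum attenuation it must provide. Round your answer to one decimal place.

8.6 dB

Fixed contribution from the other source: Σ 10^(L/10) = 10^(72/10) = 1.585e+07 (72.00 dB SPL).
The limit corresponds to 10^(81/10) = 1.259e+08; subtracting the fixed part leaves 1.100e+08 for the CNC lathe, i.e. 80.42 dB SPL.
So the CNC lathe must be reduced from 89 to 80.42 dB SPL: IL = 8.58 dB.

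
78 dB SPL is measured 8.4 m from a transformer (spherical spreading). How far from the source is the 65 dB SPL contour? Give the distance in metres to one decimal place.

37.5 m

For a point source L₁ − L₂ = 20·log₁₀(r₂/r₁), so r₂ = r₁·10^((L₁−L₂)/20).
r₂ = 8.4·10^((78−65)/20) = 8.4·10^(13.0/20) = 37.52 m.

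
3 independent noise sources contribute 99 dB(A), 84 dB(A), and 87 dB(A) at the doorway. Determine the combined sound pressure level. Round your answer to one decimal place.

Incoherent sources combine by intensity addition: L_total = 10·log₁₀(Σ 10^(L_i/10)).
Σ 10^(L/10) = 10^(99/10) + 10^(84/10) + 10^(87/10) = 8.696e+09.
L_total = 10·log₁₀(8.696e+09) = 99.39 dB(A).

99.4 dB(A)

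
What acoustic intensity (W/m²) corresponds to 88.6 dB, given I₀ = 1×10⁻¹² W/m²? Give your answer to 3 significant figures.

0.000724 W/m²

I = I₀·10^(L/10) = 10⁻¹² × 10^(88.6/10) = 10^(-3.140).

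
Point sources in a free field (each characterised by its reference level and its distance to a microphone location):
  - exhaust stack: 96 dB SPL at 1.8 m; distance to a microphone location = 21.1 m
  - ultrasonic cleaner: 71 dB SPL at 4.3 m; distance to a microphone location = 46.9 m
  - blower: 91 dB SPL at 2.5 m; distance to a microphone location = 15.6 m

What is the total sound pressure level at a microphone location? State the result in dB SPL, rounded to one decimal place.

First find each source's level at the receiver (point-source: −20·log₁₀(r/r_ref)), then combine on an intensity basis.
exhaust stack: 96 − 20·log₁₀(21.1/1.8) = 96 − 21.38 = 74.62 dB SPL.
ultrasonic cleaner: 71 − 20·log₁₀(46.9/4.3) = 71 − 20.75 = 50.25 dB SPL.
blower: 91 − 20·log₁₀(15.6/2.5) = 91 − 15.90 = 75.10 dB SPL.
Σ 10^(L/10) = 6.141e+07 → L_total = 10·log₁₀(6.141e+07) = 77.88 dB SPL.

77.9 dB SPL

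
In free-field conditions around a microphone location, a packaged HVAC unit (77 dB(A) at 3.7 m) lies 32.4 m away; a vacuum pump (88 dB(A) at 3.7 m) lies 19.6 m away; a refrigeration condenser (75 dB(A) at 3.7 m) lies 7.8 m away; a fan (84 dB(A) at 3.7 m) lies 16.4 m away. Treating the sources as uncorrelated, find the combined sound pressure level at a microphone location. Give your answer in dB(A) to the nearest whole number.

76 dB(A)

Apply inverse-square spreading to bring every level to the receiver, then sum 10^(L/10).
packaged HVAC unit: 77 − 20·log₁₀(32.4/3.7) = 77 − 18.85 = 58.15 dB(A).
vacuum pump: 88 − 20·log₁₀(19.6/3.7) = 88 − 14.48 = 73.52 dB(A).
refrigeration condenser: 75 − 20·log₁₀(7.8/3.7) = 75 − 6.48 = 68.52 dB(A).
fan: 84 − 20·log₁₀(16.4/3.7) = 84 − 12.93 = 71.07 dB(A).
Σ 10^(L/10) = 4.304e+07 → L_total = 10·log₁₀(4.304e+07) = 76.34 dB(A).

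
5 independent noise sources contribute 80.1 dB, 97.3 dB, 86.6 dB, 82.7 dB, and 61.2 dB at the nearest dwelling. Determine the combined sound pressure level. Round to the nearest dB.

98 dB

For uncorrelated sources the intensities add, so convert each level to linear form, sum, and take 10·log₁₀ of the total.
Σ 10^(L/10) = 10^(80.1/10) + 10^(97.3/10) + 10^(86.6/10) + 10^(82.7/10) + 10^(61.2/10) = 6.117e+09.
L_total = 10·log₁₀(6.117e+09) = 97.87 dB.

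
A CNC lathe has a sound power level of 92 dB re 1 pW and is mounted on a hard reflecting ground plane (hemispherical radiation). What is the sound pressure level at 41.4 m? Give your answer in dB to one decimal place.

L_p = L_w − 10·log₁₀(2π·r²) with r = 41.4 m.
2π·r² = 1.077e+04 m², 10·log₁₀ of that is 40.322 dB.
L_p = 92 − 40.322 = 51.68 dB.

51.7 dB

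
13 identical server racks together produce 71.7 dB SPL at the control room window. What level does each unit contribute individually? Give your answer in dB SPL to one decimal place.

60.6 dB SPL

13 equal contributions raise the level by 10·log₁₀ 13 = 11.139 dB, so each unit alone gives 71.7 − 11.139.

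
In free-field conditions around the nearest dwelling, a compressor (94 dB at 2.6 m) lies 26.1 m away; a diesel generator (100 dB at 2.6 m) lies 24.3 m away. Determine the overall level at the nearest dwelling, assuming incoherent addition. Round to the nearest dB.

Propagate each source to the receiver with L = L_ref − 20·log₁₀(r/r_ref), then add intensities.
compressor: 94 − 20·log₁₀(26.1/2.6) = 94 − 20.03 = 73.97 dB.
diesel generator: 100 − 20·log₁₀(24.3/2.6) = 100 − 19.41 = 80.59 dB.
Σ 10^(L/10) = 1.394e+08 → L_total = 10·log₁₀(1.394e+08) = 81.44 dB.

81 dB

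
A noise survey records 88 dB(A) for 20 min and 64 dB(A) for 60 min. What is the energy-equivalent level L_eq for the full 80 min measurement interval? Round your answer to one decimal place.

82.0 dB(A)

Weight each interval's intensity by its duration and average over T = 80 min:
Σ tᵢ·10^(Lᵢ/10) = 20·10^(88/10) + 60·10^(64/10) = 1.277e+10.
L_eq = 10·log₁₀(1.277e+10/80) = 82.03 dB(A).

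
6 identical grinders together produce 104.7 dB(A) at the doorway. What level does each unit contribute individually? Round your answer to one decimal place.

96.9 dB(A)

6 equal contributions raise the level by 10·log₁₀ 6 = 7.782 dB, so each unit alone gives 104.7 − 7.782.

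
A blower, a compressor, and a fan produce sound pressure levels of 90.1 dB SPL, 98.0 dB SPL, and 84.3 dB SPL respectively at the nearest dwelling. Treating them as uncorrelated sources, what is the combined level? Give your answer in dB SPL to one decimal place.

98.8 dB SPL

For uncorrelated sources the intensities add, so convert each level to linear form, sum, and take 10·log₁₀ of the total.
Σ 10^(L/10) = 10^(90.1/10) + 10^(98.0/10) + 10^(84.3/10) = 7.602e+09.
L_total = 10·log₁₀(7.602e+09) = 98.81 dB SPL.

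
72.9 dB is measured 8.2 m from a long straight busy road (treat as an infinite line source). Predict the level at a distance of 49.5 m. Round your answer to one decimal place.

Line-source attenuation: ΔL = 10·log₁₀(r₂/r₁) = 10·log₁₀(49.5/8.2) = 7.808 dB.
L₂ = 72.9 − 10·log₁₀(49.5/8.2) = 72.9 − 7.808 = 65.09 dB.

65.1 dB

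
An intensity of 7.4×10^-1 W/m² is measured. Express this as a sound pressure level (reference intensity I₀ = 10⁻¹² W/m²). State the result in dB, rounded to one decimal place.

L = 10·log₁₀(I/I₀) = 10·log₁₀(7.4×10^-1/10⁻¹²) = 10·log₁₀(7.4×10^11).
L = 10·(0.8692 + 11) = 118.69 dB.

118.7 dB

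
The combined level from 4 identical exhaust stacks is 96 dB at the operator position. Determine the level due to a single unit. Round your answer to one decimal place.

90.0 dB

For N identical incoherent sources L_total = L₁ + 10·log₁₀ N, so L₁ = 96 − 10·log₁₀(4) = 96 − 6.021.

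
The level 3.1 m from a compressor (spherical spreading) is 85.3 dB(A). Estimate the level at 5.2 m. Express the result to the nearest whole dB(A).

81 dB(A)

For a point source, L₂ = L₁ − 20·log₁₀(r₂/r₁).
L₂ = 85.3 − 20·log₁₀(5.2/3.1) = 85.3 − 4.493 = 80.81 dB(A).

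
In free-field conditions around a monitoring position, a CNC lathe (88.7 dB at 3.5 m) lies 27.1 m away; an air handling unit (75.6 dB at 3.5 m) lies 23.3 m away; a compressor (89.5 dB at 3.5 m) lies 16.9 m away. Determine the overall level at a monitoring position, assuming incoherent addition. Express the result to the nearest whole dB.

77 dB

Propagate each source to the receiver with L = L_ref − 20·log₁₀(r/r_ref), then add intensities.
CNC lathe: 88.7 − 20·log₁₀(27.1/3.5) = 88.7 − 17.78 = 70.92 dB.
air handling unit: 75.6 − 20·log₁₀(23.3/3.5) = 75.6 − 16.47 = 59.13 dB.
compressor: 89.5 − 20·log₁₀(16.9/3.5) = 89.5 − 13.68 = 75.82 dB.
Σ 10^(L/10) = 5.141e+07 → L_total = 10·log₁₀(5.141e+07) = 77.11 dB.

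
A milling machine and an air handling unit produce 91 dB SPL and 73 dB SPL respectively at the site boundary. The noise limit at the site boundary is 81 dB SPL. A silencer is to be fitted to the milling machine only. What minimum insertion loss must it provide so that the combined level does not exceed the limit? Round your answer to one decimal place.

The untreated sources together contribute 10^(73/10) = 1.995e+07, i.e. 73.00 dB SPL.
The limit corresponds to 10^(81/10) = 1.259e+08; subtracting the fixed part leaves 1.059e+08 for the milling machine, i.e. 80.25 dB SPL.
So the milling machine must be reduced from 91 to 80.25 dB SPL: IL = 10.75 dB.

10.7 dB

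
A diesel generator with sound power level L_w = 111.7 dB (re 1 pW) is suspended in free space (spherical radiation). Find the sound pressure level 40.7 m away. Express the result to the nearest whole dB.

The power spreads over a sphere of area 4π·r², so L_p = L_w − 10·log₁₀(4π·r²).
4π·r² = 2.082e+04 m², 10·log₁₀ of that is 43.184 dB.
L_p = 111.7 − 43.184 = 68.52 dB.

69 dB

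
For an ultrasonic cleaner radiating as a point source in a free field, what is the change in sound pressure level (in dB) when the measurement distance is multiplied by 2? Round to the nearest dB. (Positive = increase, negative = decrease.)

A point source loses 6 dB per doubling of distance; generally ΔL = −20·log₁₀(r₂/r₁).
ΔL = −20·log₁₀(2) = -6.02 dB.

-6 dB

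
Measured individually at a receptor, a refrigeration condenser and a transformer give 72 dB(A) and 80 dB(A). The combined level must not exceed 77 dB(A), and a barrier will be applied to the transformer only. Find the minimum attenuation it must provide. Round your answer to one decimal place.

Everything except the transformer sums to 10^(72/10) = 1.585e+07 in linear terms, 72.00 dB(A).
To meet 77 dB(A) overall, the treated transformer may contribute at most 10^(77/10) − 1.585e+07 = 3.427e+07, i.e. 75.35 dB(A).
So the transformer must be reduced from 80 to 75.35 dB(A): IL = 4.65 dB.

4.7 dB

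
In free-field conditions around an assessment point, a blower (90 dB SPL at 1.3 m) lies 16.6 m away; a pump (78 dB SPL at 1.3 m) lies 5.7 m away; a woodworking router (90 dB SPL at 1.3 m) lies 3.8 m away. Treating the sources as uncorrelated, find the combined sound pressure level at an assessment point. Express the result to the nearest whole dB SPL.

81 dB SPL

Propagate each source to the receiver with L = L_ref − 20·log₁₀(r/r_ref), then add intensities.
blower: 90 − 20·log₁₀(16.6/1.3) = 90 − 22.12 = 67.88 dB SPL.
pump: 78 − 20·log₁₀(5.7/1.3) = 78 − 12.84 = 65.16 dB SPL.
woodworking router: 90 − 20·log₁₀(3.8/1.3) = 90 − 9.32 = 80.68 dB SPL.
Σ 10^(L/10) = 1.265e+08 → L_total = 10·log₁₀(1.265e+08) = 81.02 dB SPL.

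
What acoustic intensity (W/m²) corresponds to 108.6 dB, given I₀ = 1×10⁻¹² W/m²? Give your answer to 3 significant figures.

I/I₀ = 10^(108.6/10) = 7.244e+10, so I = 7.244e+10 × 10⁻¹² W/m².

0.0724 W/m²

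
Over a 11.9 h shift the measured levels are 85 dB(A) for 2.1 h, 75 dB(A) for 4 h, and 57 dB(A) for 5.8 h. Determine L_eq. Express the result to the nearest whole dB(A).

78 dB(A)

L_eq = 10·log₁₀[(1/T)·Σ tᵢ·10^(Lᵢ/10)] with T = 11.9 h.
Σ tᵢ·10^(Lᵢ/10) = 2.1·10^(85/10) + 4·10^(75/10) + 5.8·10^(57/10) = 7.935e+08.
L_eq = 10·log₁₀(7.935e+08/11.9) = 78.24 dB(A).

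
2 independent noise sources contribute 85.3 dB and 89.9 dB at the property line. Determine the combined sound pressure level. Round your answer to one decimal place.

91.2 dB

Incoherent sources combine by intensity addition: L_total = 10·log₁₀(Σ 10^(L_i/10)).
Σ 10^(L/10) = 10^(85.3/10) + 10^(89.9/10) = 1.316e+09.
L_total = 10·log₁₀(1.316e+09) = 91.19 dB.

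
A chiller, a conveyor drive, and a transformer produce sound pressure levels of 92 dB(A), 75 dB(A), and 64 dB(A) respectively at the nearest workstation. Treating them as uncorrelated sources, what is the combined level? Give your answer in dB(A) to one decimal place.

92.1 dB(A)

For uncorrelated sources the intensities add, so convert each level to linear form, sum, and take 10·log₁₀ of the total.
Σ 10^(L/10) = 10^(92/10) + 10^(75/10) + 10^(64/10) = 1.619e+09.
L_total = 10·log₁₀(1.619e+09) = 92.09 dB(A).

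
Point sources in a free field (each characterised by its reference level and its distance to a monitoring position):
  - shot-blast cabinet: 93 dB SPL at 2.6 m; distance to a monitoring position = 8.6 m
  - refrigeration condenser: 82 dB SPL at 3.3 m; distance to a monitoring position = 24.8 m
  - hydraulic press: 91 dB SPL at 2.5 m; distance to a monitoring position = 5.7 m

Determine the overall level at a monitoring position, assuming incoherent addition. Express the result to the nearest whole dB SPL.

First find each source's level at the receiver (point-source: −20·log₁₀(r/r_ref)), then combine on an intensity basis.
shot-blast cabinet: 93 − 20·log₁₀(8.6/2.6) = 93 − 10.39 = 82.61 dB SPL.
refrigeration condenser: 82 − 20·log₁₀(24.8/3.3) = 82 − 17.52 = 64.48 dB SPL.
hydraulic press: 91 − 20·log₁₀(5.7/2.5) = 91 − 7.16 = 83.84 dB SPL.
Σ 10^(L/10) = 4.274e+08 → L_total = 10·log₁₀(4.274e+08) = 86.31 dB SPL.

86 dB SPL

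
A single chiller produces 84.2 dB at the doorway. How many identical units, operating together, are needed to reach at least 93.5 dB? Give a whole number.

N identical sources give L₁ + 10·log₁₀ N, so require 10·log₁₀ N ≥ 93.5 − 84.2 = 9.3 dB.
N ≥ 10^(9.3/10) = 8.511, so N = 9.

9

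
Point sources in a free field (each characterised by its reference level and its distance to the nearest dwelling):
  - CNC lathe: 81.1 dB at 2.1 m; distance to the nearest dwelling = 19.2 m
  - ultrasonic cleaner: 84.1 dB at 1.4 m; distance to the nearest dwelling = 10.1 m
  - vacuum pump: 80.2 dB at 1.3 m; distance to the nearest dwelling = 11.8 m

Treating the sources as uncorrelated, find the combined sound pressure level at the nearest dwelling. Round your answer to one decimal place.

68.9 dB

First find each source's level at the receiver (point-source: −20·log₁₀(r/r_ref)), then combine on an intensity basis.
CNC lathe: 81.1 − 20·log₁₀(19.2/2.1) = 81.1 − 19.22 = 61.88 dB.
ultrasonic cleaner: 84.1 − 20·log₁₀(10.1/1.4) = 84.1 − 17.16 = 66.94 dB.
vacuum pump: 80.2 − 20·log₁₀(11.8/1.3) = 80.2 − 19.16 = 61.04 dB.
Σ 10^(L/10) = 7.751e+06 → L_total = 10·log₁₀(7.751e+06) = 68.89 dB.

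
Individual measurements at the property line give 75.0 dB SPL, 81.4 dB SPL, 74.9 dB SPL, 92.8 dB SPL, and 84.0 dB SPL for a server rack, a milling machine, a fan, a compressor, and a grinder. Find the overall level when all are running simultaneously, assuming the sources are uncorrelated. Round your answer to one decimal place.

For uncorrelated sources the intensities add, so convert each level to linear form, sum, and take 10·log₁₀ of the total.
Σ 10^(L/10) = 10^(75.0/10) + 10^(81.4/10) + 10^(74.9/10) + 10^(92.8/10) + 10^(84.0/10) = 2.357e+09.
L_total = 10·log₁₀(2.357e+09) = 93.72 dB SPL.

93.7 dB SPL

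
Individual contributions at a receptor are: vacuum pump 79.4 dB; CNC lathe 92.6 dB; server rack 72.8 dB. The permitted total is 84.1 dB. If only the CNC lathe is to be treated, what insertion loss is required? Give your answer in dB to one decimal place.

10.8 dB

The untreated sources together contribute 10^(79.4/10) + 10^(72.8/10) = 1.062e+08, i.e. 80.26 dB.
To meet 84.1 dB overall, the treated CNC lathe may contribute at most 10^(84.1/10) − 1.062e+08 = 1.509e+08, i.e. 81.79 dB.
So the CNC lathe must be reduced from 92.6 to 81.79 dB: IL = 10.81 dB.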